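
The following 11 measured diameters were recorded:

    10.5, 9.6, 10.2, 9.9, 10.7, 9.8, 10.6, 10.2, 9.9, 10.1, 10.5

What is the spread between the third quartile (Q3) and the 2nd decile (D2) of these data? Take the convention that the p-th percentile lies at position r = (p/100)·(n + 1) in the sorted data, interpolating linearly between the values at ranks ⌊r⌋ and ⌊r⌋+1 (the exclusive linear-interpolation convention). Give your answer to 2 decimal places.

0.66

Sorted: 9.6, 9.8, 9.9, 9.9, 10.1, 10.2, 10.2, 10.5, 10.5, 10.6, 10.7.
n = 11.
P20: r = 2.4; ranks 2–3 are 9.8, 9.9; interpolating gives 9.84.
P75: r = 9 (integer) → 10.5.
Difference: 10.5 − 9.84 = 0.66.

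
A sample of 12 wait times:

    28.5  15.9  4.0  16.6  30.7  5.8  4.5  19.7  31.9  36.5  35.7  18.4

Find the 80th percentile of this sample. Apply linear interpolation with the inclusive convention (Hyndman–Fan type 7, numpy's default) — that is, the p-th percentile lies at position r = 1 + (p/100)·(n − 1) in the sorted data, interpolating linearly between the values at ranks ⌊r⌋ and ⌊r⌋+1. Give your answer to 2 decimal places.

31.66

Sorted: 4.0, 4.5, 5.8, 15.9, 16.6, 18.4, 19.7, 28.5, 30.7, 31.9, 35.7, 36.5.
n = 12.
r = 1 + (80/100)·(12 − 1) = 1 + 8.8 = 9.8.
Rank 9 is 30.7 and rank 10 is 31.9.
Interpolate: 30.7 + 0.8·(31.9 − 30.7) = 30.7 + 0.8·1.2 = 31.66.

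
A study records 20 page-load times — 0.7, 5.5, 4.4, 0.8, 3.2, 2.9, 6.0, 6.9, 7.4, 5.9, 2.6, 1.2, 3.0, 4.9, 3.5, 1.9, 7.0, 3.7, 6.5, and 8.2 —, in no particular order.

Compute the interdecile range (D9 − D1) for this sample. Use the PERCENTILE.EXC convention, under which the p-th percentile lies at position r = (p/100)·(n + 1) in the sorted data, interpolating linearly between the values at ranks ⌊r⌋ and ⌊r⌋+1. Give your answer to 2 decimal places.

Sorted: 0.7, 0.8, 1.2, 1.9, 2.6, 2.9, 3.0, 3.2, 3.5, 3.7, 4.4, 4.9, 5.5, 5.9, 6.0, 6.5, 6.9, 7.0, 7.4, 8.2.
n = 20.
P10: r = 2.1; ranks 2–3 are 0.8, 1.2; interpolating gives 0.84.
P90: r = 18.9; ranks 18–19 are 7.0, 7.4; interpolating gives 7.36.
Difference: 7.36 − 0.84 = 6.52.

6.52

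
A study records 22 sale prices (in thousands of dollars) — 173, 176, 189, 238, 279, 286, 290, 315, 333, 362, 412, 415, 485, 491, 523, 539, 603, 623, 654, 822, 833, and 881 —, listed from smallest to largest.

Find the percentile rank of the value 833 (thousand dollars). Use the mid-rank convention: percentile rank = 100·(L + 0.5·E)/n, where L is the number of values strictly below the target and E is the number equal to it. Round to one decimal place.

93.2

Count below 833: L = 20; count equal: E = 1; n = 22.
Percentile rank = 100·(20 + 0.5·1)/22 = 100·20.5/22 = 93.18.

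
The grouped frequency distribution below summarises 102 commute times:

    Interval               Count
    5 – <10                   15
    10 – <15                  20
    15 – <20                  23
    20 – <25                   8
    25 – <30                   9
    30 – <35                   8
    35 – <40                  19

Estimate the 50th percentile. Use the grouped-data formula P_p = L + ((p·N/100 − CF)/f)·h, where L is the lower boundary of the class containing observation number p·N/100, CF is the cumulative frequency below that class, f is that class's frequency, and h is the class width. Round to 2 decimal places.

N = 102; target position k = 50/100 · 102 = 51.
Cumulative frequencies: 15, 35, 58, 66, 75, 83, 102.
Observation 51 falls in the class 15 – <20.
L = 15, CF = 35, f = 23, h = 5.
P50 = 15 + ((51 − 35)/23)·5 = 15 + 3.47826 = 18.4783.

18.48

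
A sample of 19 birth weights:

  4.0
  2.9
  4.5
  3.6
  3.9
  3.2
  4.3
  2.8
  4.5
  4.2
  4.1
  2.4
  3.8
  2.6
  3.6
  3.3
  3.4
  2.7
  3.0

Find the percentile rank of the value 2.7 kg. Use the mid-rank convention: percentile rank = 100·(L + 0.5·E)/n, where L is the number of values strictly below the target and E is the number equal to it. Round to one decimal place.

13.2

Sorted: 2.4, 2.6, 2.7, 2.8, 2.9, 3.0, 3.2, 3.3, 3.4, 3.6, 3.6, 3.8, 3.9, 4.0, 4.1, 4.2, 4.3, 4.5, 4.5.
Count below 2.7: L = 2; count equal: E = 1; n = 19.
Percentile rank = 100·(2 + 0.5·1)/19 = 100·2.5/19 = 13.16.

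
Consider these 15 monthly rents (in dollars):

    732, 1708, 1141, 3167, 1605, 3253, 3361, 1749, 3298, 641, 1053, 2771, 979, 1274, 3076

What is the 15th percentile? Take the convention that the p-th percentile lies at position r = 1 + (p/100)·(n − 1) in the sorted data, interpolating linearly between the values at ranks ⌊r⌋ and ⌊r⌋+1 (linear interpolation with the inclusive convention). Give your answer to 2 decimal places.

Sorted: 641, 732, 979, 1053, 1141, 1274, 1605, 1708, 1749, 2771, 3076, 3167, 3253, 3298, 3361.
n = 15.
r = 1 + (15/100)·(15 − 1) = 1 + 2.1 = 3.1.
Rank 3 is 979 and rank 4 is 1053.
Interpolate: 979 + 0.1·(1053 − 979) = 979 + 0.1·74 = 986.4.

986.40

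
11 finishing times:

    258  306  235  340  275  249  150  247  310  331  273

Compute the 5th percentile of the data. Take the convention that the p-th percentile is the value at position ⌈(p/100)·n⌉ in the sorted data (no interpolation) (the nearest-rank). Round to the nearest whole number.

Sorted: 150, 235, 247, 249, 258, 273, 275, 306, 310, 331, 340.
n = 11.
Position = ⌈5/100 · 11⌉ = ⌈0.55⌉ = 1.
The value at rank 1 is 150.

150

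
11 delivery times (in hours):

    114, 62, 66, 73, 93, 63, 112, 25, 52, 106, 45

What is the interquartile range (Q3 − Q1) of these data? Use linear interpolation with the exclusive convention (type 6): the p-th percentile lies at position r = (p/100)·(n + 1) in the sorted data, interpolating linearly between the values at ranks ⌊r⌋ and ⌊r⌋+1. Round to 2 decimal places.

54.00

Sorted: 25, 45, 52, 62, 63, 66, 73, 93, 106, 112, 114.
n = 11.
P25: r = 3 (integer) → 52.
P75: r = 9 (integer) → 106.
Difference: 106 − 52 = 54.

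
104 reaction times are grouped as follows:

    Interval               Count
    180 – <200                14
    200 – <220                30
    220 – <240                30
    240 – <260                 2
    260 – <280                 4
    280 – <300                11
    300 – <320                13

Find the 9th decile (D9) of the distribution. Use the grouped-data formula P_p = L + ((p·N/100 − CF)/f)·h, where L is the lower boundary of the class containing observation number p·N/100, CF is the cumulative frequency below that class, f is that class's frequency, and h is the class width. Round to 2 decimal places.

304.00

N = 104; target position k = 90/100 · 104 = 93.6.
Cumulative frequencies: 14, 44, 74, 76, 80, 91, 104.
Observation 93.6 falls in the class 300 – <320.
L = 300, CF = 91, f = 13, h = 20.
P90 = 300 + ((93.6 − 91)/13)·20 = 300 + 4 = 304.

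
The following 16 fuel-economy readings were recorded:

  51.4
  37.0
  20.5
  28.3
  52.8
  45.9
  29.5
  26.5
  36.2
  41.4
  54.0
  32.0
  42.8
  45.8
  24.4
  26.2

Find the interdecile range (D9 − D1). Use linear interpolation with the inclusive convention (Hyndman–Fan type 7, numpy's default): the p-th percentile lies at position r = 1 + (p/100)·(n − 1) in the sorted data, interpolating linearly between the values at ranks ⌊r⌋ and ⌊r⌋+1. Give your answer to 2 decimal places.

26.80

Sorted: 20.5, 24.4, 26.2, 26.5, 28.3, 29.5, 32.0, 36.2, 37.0, 41.4, 42.8, 45.8, 45.9, 51.4, 52.8, 54.0.
n = 16.
P10: r = 2.5; ranks 2–3 are 24.4, 26.2; interpolating gives 25.3.
P90: r = 14.5; ranks 14–15 are 51.4, 52.8; interpolating gives 52.1.
Difference: 52.1 − 25.3 = 26.8.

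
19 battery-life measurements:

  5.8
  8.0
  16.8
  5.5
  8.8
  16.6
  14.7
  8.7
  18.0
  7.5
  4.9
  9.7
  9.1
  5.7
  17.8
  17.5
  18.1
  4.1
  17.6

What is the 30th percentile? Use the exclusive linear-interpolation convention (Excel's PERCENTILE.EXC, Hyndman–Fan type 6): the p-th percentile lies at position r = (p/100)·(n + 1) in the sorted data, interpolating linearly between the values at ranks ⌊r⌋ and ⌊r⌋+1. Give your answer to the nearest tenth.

7.5

Sorted: 4.1, 4.9, 5.5, 5.7, 5.8, 7.5, 8.0, 8.7, 8.8, 9.1, 9.7, 14.7, 16.6, 16.8, 17.5, 17.6, 17.8, 18.0, 18.1.
n = 19.
r = (30/100)·(19 + 1) = 6.
r is an integer, so P30 is the value at rank 6: 7.5.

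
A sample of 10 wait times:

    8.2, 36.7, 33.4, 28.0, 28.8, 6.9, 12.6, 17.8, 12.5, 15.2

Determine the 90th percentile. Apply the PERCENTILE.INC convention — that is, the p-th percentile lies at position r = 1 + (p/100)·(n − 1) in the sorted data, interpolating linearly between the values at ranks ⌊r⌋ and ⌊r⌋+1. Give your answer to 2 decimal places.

33.73

Sorted: 6.9, 8.2, 12.5, 12.6, 15.2, 17.8, 28.0, 28.8, 33.4, 36.7.
n = 10.
r = 1 + (90/100)·(10 − 1) = 1 + 8.1 = 9.1.
Rank 9 is 33.4 and rank 10 is 36.7.
Interpolate: 33.4 + 0.1·(36.7 − 33.4) = 33.4 + 0.1·3.3 = 33.73.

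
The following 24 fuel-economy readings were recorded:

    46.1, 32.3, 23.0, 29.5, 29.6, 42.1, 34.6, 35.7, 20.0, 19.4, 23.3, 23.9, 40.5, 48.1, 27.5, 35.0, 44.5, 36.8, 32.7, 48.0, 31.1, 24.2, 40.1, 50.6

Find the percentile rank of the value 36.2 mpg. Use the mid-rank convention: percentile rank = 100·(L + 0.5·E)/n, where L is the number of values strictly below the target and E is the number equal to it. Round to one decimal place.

62.5

Sorted: 19.4, 20.0, 23.0, 23.3, 23.9, 24.2, 27.5, 29.5, 29.6, 31.1, 32.3, 32.7, 34.6, 35.0, 35.7, 36.8, 40.1, 40.5, 42.1, 44.5, 46.1, 48.0, 48.1, 50.6.
Count below 36.2: L = 15; count equal: E = 0; n = 24.
Percentile rank = 100·(15 + 0.5·0)/24 = 100·15/24 = 62.5.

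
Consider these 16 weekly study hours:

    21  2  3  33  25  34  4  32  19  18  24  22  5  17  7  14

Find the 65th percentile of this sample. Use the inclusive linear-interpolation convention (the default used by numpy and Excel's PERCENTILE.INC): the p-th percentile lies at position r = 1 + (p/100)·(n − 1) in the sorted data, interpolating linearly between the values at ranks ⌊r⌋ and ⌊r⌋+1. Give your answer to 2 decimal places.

21.75

Sorted: 2, 3, 4, 5, 7, 14, 17, 18, 19, 21, 22, 24, 25, 32, 33, 34.
n = 16.
r = 1 + (65/100)·(16 − 1) = 1 + 9.75 = 10.75.
Rank 10 is 21 and rank 11 is 22.
Interpolate: 21 + 0.75·(22 − 21) = 21 + 0.75·1 = 21.75.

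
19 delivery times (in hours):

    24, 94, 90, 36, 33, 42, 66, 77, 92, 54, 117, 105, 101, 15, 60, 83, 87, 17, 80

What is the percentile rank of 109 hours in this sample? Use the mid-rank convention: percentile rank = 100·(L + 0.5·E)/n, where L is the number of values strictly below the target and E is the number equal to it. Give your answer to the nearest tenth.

Sorted: 15, 17, 24, 33, 36, 42, 54, 60, 66, 77, 80, 83, 87, 90, 92, 94, 101, 105, 117.
Count below 109: L = 18; count equal: E = 0; n = 19.
Percentile rank = 100·(18 + 0.5·0)/19 = 100·18/19 = 94.74.

94.7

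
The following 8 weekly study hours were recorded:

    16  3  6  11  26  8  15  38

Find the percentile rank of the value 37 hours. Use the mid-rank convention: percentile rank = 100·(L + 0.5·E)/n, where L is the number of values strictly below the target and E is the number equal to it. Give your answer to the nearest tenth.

Sorted: 3, 6, 8, 11, 15, 16, 26, 38.
Count below 37: L = 7; count equal: E = 0; n = 8.
Percentile rank = 100·(7 + 0.5·0)/8 = 100·7/8 = 87.5.

87.5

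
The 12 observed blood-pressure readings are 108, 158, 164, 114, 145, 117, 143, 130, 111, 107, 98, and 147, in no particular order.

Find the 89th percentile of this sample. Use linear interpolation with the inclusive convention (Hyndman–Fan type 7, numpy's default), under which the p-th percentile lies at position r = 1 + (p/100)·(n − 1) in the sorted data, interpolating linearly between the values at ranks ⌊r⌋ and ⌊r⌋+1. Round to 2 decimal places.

Sorted: 98, 107, 108, 111, 114, 117, 130, 143, 145, 147, 158, 164.
n = 12.
r = 1 + (89/100)·(12 − 1) = 1 + 9.79 = 10.79.
Rank 10 is 147 and rank 11 is 158.
Interpolate: 147 + 0.79·(158 − 147) = 147 + 0.79·11 = 155.69.

155.69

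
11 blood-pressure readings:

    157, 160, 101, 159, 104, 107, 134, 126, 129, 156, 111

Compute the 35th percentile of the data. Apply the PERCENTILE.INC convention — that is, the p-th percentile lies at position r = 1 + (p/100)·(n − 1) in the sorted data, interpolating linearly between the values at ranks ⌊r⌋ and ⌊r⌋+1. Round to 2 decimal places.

Sorted: 101, 104, 107, 111, 126, 129, 134, 156, 157, 159, 160.
n = 11.
r = 1 + (35/100)·(11 − 1) = 1 + 3.5 = 4.5.
Rank 4 is 111 and rank 5 is 126.
Interpolate: 111 + 0.5·(126 − 111) = 111 + 0.5·15 = 118.5.

118.50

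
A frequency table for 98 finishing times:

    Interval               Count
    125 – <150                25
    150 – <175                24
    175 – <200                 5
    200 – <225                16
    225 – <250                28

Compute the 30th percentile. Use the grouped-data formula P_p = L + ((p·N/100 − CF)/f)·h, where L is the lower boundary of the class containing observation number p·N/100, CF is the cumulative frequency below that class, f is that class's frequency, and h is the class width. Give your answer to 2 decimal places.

154.58

N = 98; target position k = 30/100 · 98 = 29.4.
Cumulative frequencies: 25, 49, 54, 70, 98.
Observation 29.4 falls in the class 150 – <175.
L = 150, CF = 25, f = 24, h = 25.
P30 = 150 + ((29.4 − 25)/24)·25 = 150 + 4.58333 = 154.583.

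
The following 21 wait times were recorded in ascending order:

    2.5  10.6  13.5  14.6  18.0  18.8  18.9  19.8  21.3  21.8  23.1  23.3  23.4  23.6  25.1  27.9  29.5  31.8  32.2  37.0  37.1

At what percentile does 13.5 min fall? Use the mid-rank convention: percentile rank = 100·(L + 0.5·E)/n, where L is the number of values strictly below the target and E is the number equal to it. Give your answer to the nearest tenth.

Count below 13.5: L = 2; count equal: E = 1; n = 21.
Percentile rank = 100·(2 + 0.5·1)/21 = 100·2.5/21 = 11.9.

11.9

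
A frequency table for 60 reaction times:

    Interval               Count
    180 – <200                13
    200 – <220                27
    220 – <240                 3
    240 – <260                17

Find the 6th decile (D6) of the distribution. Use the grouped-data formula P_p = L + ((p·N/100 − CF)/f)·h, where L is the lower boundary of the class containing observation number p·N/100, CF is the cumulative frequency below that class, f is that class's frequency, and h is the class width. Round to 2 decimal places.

217.04

N = 60; target position k = 60/100 · 60 = 36.
Cumulative frequencies: 13, 40, 43, 60.
Observation 36 falls in the class 200 – <220.
L = 200, CF = 13, f = 27, h = 20.
P60 = 200 + ((36 − 13)/27)·20 = 200 + 17.037 = 217.037.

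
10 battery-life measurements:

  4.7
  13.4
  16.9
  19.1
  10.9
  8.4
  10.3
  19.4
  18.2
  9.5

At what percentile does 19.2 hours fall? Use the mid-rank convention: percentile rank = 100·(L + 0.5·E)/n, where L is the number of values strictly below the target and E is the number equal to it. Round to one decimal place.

Sorted: 4.7, 8.4, 9.5, 10.3, 10.9, 13.4, 16.9, 18.2, 19.1, 19.4.
Count below 19.2: L = 9; count equal: E = 0; n = 10.
Percentile rank = 100·(9 + 0.5·0)/10 = 100·9/10 = 90.

90.0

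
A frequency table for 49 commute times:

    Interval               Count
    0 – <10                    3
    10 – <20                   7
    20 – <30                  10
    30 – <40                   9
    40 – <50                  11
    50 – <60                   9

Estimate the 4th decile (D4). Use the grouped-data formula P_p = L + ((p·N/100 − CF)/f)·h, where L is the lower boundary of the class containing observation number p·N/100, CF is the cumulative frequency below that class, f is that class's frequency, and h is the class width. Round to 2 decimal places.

N = 49; target position k = 40/100 · 49 = 19.6.
Cumulative frequencies: 3, 10, 20, 29, 40, 49.
Observation 19.6 falls in the class 20 – <30.
L = 20, CF = 10, f = 10, h = 10.
P40 = 20 + ((19.6 − 10)/10)·10 = 20 + 9.6 = 29.6.

29.60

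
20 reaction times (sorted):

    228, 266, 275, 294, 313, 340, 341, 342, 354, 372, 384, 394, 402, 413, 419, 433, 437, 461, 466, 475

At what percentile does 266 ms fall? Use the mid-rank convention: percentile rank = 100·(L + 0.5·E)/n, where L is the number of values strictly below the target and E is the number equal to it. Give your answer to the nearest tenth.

Count below 266: L = 1; count equal: E = 1; n = 20.
Percentile rank = 100·(1 + 0.5·1)/20 = 100·1.5/20 = 7.5.

7.5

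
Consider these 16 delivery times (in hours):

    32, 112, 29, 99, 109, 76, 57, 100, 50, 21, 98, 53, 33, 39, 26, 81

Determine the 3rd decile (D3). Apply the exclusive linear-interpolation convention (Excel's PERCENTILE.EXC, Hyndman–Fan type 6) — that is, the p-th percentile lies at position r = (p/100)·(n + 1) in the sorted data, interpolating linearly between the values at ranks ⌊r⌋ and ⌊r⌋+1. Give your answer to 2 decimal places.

33.60

Sorted: 21, 26, 29, 32, 33, 39, 50, 53, 57, 76, 81, 98, 99, 100, 109, 112.
n = 16.
r = (30/100)·(16 + 1) = 5.1.
Rank 5 is 33 and rank 6 is 39.
Interpolate: 33 + 0.1·(39 − 33) = 33 + 0.1·6 = 33.6.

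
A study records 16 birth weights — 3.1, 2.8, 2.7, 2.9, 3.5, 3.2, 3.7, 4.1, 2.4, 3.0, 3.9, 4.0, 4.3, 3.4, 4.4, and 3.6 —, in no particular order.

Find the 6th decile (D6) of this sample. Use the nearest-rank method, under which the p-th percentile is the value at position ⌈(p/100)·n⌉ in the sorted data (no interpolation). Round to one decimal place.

3.6

Sorted: 2.4, 2.7, 2.8, 2.9, 3.0, 3.1, 3.2, 3.4, 3.5, 3.6, 3.7, 3.9, 4.0, 4.1, 4.3, 4.4.
n = 16.
Position = ⌈60/100 · 16⌉ = ⌈9.6⌉ = 10.
The value at rank 10 is 3.6.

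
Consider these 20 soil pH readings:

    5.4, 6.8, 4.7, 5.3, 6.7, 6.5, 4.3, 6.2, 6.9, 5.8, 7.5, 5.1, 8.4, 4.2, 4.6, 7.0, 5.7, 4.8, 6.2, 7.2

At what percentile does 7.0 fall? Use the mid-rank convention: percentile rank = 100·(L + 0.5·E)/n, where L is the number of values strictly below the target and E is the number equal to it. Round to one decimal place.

82.5

Sorted: 4.2, 4.3, 4.6, 4.7, 4.8, 5.1, 5.3, 5.4, 5.7, 5.8, 6.2, 6.2, 6.5, 6.7, 6.8, 6.9, 7.0, 7.2, 7.5, 8.4.
Count below 7.0: L = 16; count equal: E = 1; n = 20.
Percentile rank = 100·(16 + 0.5·1)/20 = 100·16.5/20 = 82.5.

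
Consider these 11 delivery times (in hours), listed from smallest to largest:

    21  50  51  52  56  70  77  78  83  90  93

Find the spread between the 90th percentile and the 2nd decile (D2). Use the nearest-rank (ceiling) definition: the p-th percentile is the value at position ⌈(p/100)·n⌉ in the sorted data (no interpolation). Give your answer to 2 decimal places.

n = 11.
P20: rank ⌈20/100·11⌉ = 3 → 51.
P90: rank ⌈90/100·11⌉ = 10 → 90.
Difference: 90 − 51 = 39.

39.00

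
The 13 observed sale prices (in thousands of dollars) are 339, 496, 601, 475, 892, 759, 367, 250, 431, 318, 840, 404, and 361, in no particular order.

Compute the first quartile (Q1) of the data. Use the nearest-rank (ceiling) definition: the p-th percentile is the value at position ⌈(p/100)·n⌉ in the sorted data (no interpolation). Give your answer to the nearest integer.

361

Sorted: 250, 318, 339, 361, 367, 404, 431, 475, 496, 601, 759, 840, 892.
n = 13.
Position = ⌈25/100 · 13⌉ = ⌈3.25⌉ = 4.
The value at rank 4 is 361.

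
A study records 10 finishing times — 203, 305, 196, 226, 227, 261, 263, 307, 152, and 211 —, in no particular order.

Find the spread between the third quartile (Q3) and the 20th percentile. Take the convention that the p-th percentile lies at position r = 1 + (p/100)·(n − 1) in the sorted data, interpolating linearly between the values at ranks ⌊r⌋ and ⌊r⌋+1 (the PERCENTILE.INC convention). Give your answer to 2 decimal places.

Sorted: 152, 196, 203, 211, 226, 227, 261, 263, 305, 307.
n = 10.
P20: r = 2.8; ranks 2–3 are 196, 203; interpolating gives 201.6.
P75: r = 7.75; ranks 7–8 are 261, 263; interpolating gives 262.5.
Difference: 262.5 − 201.6 = 60.9.

60.90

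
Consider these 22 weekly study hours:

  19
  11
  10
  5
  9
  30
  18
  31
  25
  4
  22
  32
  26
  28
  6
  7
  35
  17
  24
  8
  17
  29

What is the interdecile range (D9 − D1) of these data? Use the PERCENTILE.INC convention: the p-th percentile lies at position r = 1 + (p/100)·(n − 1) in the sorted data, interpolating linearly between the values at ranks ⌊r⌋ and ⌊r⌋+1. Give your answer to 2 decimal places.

Sorted: 4, 5, 6, 7, 8, 9, 10, 11, 17, 17, 18, 19, 22, 24, 25, 26, 28, 29, 30, 31, 32, 35.
n = 22.
P10: r = 3.1; ranks 3–4 are 6, 7; interpolating gives 6.1.
P90: r = 19.9; ranks 19–20 are 30, 31; interpolating gives 30.9.
Difference: 30.9 − 6.1 = 24.8.

24.80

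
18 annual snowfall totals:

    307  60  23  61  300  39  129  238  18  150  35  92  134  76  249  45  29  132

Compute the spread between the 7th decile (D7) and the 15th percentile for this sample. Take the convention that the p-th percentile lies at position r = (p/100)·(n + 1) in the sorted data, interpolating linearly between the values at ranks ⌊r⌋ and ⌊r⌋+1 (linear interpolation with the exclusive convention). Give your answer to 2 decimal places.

Sorted: 18, 23, 29, 35, 39, 45, 60, 61, 76, 92, 129, 132, 134, 150, 238, 249, 300, 307.
n = 18.
P15: r = 2.85; ranks 2–3 are 23, 29; interpolating gives 28.1.
P70: r = 13.3; ranks 13–14 are 134, 150; interpolating gives 138.8.
Difference: 138.8 − 28.1 = 110.7.

110.70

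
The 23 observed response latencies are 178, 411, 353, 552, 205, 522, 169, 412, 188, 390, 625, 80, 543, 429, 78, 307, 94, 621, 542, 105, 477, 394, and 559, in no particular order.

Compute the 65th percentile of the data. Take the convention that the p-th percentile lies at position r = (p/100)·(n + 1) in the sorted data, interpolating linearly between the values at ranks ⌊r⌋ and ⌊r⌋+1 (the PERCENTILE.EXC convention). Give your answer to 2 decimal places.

457.80

Sorted: 78, 80, 94, 105, 169, 178, 188, 205, 307, 353, 390, 394, 411, 412, 429, 477, 522, 542, 543, 552, 559, 621, 625.
n = 23.
r = (65/100)·(23 + 1) = 15.6.
Rank 15 is 429 and rank 16 is 477.
Interpolate: 429 + 0.6·(477 − 429) = 429 + 0.6·48 = 457.8.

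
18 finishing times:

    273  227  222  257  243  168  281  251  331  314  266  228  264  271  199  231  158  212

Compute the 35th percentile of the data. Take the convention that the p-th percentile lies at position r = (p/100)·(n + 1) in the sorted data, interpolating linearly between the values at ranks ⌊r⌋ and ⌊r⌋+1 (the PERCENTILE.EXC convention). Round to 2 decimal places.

Sorted: 158, 168, 199, 212, 222, 227, 228, 231, 243, 251, 257, 264, 266, 271, 273, 281, 314, 331.
n = 18.
r = (35/100)·(18 + 1) = 6.65.
Rank 6 is 227 and rank 7 is 228.
Interpolate: 227 + 0.65·(228 − 227) = 227 + 0.65·1 = 227.65.

227.65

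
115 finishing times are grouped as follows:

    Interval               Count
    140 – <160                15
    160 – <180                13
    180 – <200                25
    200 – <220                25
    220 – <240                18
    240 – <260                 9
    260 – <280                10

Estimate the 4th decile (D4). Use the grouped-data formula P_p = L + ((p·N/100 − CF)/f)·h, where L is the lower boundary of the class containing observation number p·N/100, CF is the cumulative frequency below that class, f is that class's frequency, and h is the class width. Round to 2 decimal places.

194.40

N = 115; target position k = 40/100 · 115 = 46.
Cumulative frequencies: 15, 28, 53, 78, 96, 105, 115.
Observation 46 falls in the class 180 – <200.
L = 180, CF = 28, f = 25, h = 20.
P40 = 180 + ((46 − 28)/25)·20 = 180 + 14.4 = 194.4.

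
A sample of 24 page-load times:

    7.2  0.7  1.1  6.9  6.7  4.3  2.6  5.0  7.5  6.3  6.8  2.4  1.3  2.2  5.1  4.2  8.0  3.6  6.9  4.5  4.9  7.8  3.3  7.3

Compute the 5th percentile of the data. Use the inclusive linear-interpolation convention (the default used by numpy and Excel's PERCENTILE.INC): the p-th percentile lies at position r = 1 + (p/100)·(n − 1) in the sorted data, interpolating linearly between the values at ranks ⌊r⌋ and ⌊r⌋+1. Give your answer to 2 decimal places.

Sorted: 0.7, 1.1, 1.3, 2.2, 2.4, 2.6, 3.3, 3.6, 4.2, 4.3, 4.5, 4.9, 5.0, 5.1, 6.3, 6.7, 6.8, 6.9, 6.9, 7.2, 7.3, 7.5, 7.8, 8.0.
n = 24.
r = 1 + (5/100)·(24 − 1) = 1 + 1.15 = 2.15.
Rank 2 is 1.1 and rank 3 is 1.3.
Interpolate: 1.1 + 0.15·(1.3 − 1.1) = 1.1 + 0.15·0.2 = 1.13.

1.13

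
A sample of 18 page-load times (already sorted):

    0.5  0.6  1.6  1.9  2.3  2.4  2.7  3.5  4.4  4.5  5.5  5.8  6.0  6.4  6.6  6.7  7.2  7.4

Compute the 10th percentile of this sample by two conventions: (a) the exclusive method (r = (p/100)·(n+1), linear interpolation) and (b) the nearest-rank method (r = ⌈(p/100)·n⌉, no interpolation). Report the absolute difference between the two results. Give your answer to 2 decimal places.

n = 18.
(a) r = 1.9; between ranks 1 (0.5) and 2 (0.6): 0.59.
(b) the nearest-rank method: rank 2 → 0.6.
|0.59 − 0.6| = 0.01.

0.01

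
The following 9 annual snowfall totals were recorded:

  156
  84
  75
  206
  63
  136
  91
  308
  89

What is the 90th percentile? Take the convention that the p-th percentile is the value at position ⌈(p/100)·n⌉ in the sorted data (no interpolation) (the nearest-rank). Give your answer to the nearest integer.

Sorted: 63, 75, 84, 89, 91, 136, 156, 206, 308.
n = 9.
Position = ⌈90/100 · 9⌉ = ⌈8.1⌉ = 9.
The value at rank 9 is 308.

308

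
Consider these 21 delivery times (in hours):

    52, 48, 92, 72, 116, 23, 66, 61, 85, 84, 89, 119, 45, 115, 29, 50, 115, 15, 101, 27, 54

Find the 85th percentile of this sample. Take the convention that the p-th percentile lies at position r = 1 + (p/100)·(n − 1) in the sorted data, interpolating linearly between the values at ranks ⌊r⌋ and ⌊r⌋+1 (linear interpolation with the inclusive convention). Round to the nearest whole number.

115

Sorted: 15, 23, 27, 29, 45, 48, 50, 52, 54, 61, 66, 72, 84, 85, 89, 92, 101, 115, 115, 116, 119.
n = 21.
r = 1 + (85/100)·(21 − 1) = 1 + 17 = 18.
r is an integer, so P85 is the value at rank 18: 115.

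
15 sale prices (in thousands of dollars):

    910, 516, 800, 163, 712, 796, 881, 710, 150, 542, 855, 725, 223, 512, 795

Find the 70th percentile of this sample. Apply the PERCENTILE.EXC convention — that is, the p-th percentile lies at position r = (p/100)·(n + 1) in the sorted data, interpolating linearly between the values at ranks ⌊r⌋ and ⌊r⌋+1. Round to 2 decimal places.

Sorted: 150, 163, 223, 512, 516, 542, 710, 712, 725, 795, 796, 800, 855, 881, 910.
n = 15.
r = (70/100)·(15 + 1) = 11.2.
Rank 11 is 796 and rank 12 is 800.
Interpolate: 796 + 0.2·(800 − 796) = 796 + 0.2·4 = 796.8.

796.80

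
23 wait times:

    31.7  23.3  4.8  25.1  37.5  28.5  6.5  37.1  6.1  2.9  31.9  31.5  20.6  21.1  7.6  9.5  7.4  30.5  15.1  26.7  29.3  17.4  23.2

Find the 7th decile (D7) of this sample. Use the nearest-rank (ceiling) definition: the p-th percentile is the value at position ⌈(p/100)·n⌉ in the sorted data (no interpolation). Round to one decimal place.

Sorted: 2.9, 4.8, 6.1, 6.5, 7.4, 7.6, 9.5, 15.1, 17.4, 20.6, 21.1, 23.2, 23.3, 25.1, 26.7, 28.5, 29.3, 30.5, 31.5, 31.7, 31.9, 37.1, 37.5.
n = 23.
Position = ⌈70/100 · 23⌉ = ⌈16.1⌉ = 17.
The value at rank 17 is 29.3.

29.3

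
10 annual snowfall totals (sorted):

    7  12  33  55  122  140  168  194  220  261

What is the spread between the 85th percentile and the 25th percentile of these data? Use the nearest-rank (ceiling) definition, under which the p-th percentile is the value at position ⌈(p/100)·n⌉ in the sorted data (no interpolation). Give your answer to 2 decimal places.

187.00

n = 10.
P25: rank ⌈25/100·10⌉ = 3 → 33.
P85: rank ⌈85/100·10⌉ = 9 → 220.
Difference: 220 − 33 = 187.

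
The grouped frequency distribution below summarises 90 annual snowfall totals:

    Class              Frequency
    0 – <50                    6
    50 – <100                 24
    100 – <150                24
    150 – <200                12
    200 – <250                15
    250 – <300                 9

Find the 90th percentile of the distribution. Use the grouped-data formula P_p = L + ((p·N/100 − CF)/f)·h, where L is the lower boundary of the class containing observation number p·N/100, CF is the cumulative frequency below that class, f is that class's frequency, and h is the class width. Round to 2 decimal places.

250.00

N = 90; target position k = 90/100 · 90 = 81.
Cumulative frequencies: 6, 30, 54, 66, 81, 90.
Observation 81 falls in the class 200 – <250.
L = 200, CF = 66, f = 15, h = 50.
P90 = 200 + ((81 − 66)/15)·50 = 200 + 50 = 250.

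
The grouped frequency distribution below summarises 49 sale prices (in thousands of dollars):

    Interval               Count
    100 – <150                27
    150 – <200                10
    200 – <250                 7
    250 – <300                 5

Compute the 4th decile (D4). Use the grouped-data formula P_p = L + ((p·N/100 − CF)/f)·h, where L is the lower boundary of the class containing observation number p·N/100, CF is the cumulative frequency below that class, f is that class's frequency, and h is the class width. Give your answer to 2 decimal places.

N = 49; target position k = 40/100 · 49 = 19.6.
Cumulative frequencies: 27, 37, 44, 49.
Observation 19.6 falls in the class 100 – <150.
L = 100, CF = 0, f = 27, h = 50.
P40 = 100 + ((19.6 − 0)/27)·50 = 100 + 36.2963 = 136.296.

136.30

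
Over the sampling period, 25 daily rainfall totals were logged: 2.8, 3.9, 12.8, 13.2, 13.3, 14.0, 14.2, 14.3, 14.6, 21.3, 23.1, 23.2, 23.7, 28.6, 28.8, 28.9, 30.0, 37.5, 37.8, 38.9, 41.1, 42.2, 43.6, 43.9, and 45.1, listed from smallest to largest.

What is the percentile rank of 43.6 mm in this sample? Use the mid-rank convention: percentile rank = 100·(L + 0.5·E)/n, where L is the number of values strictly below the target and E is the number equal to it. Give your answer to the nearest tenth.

Count below 43.6: L = 22; count equal: E = 1; n = 25.
Percentile rank = 100·(22 + 0.5·1)/25 = 100·22.5/25 = 90.

90.0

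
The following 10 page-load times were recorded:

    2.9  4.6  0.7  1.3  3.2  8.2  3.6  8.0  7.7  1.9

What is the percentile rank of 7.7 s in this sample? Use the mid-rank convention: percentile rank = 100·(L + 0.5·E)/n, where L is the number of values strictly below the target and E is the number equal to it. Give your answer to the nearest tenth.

75.0

Sorted: 0.7, 1.3, 1.9, 2.9, 3.2, 3.6, 4.6, 7.7, 8.0, 8.2.
Count below 7.7: L = 7; count equal: E = 1; n = 10.
Percentile rank = 100·(7 + 0.5·1)/10 = 100·7.5/10 = 75.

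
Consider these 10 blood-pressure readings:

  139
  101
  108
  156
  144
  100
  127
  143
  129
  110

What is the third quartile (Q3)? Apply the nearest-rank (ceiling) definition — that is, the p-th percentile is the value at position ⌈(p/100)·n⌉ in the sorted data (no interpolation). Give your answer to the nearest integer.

143

Sorted: 100, 101, 108, 110, 127, 129, 139, 143, 144, 156.
n = 10.
Position = ⌈75/100 · 10⌉ = ⌈7.5⌉ = 8.
The value at rank 8 is 143.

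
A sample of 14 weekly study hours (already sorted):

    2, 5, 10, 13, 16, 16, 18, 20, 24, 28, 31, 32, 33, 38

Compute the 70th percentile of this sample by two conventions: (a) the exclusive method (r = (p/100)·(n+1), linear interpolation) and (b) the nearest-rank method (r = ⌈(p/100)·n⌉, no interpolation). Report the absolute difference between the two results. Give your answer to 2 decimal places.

n = 14.
(a) r = 10.5; between ranks 10 (28) and 11 (31): 29.5.
(b) the nearest-rank method: rank 10 → 28.
|29.5 − 28| = 1.5.

1.50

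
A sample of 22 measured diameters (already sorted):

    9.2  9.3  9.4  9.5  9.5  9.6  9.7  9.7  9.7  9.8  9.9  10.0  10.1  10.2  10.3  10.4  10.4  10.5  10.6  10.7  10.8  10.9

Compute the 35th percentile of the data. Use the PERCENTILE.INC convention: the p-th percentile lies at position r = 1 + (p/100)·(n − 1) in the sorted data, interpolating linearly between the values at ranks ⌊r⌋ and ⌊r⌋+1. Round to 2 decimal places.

9.70

n = 22.
r = 1 + (35/100)·(22 − 1) = 1 + 7.35 = 8.35.
Rank 8 is 9.7 and rank 9 is 9.7.
Interpolate: 9.7 + 0.35·(9.7 − 9.7) = 9.7 + 0.35·0 = 9.7.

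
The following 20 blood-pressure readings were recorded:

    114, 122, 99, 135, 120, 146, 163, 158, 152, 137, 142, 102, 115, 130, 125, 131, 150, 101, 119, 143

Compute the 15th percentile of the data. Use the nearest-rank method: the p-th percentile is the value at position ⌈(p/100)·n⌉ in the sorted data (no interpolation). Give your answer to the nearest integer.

Sorted: 99, 101, 102, 114, 115, 119, 120, 122, 125, 130, 131, 135, 137, 142, 143, 146, 150, 152, 158, 163.
n = 20.
Position = ⌈15/100 · 20⌉ = ⌈3⌉ = 3.
The value at rank 3 is 102.

102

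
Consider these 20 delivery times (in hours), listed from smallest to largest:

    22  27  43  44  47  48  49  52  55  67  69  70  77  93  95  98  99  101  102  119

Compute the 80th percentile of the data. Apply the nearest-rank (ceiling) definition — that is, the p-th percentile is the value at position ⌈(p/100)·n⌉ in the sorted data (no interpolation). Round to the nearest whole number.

n = 20.
Position = ⌈80/100 · 20⌉ = ⌈16⌉ = 16.
The value at rank 16 is 98.

98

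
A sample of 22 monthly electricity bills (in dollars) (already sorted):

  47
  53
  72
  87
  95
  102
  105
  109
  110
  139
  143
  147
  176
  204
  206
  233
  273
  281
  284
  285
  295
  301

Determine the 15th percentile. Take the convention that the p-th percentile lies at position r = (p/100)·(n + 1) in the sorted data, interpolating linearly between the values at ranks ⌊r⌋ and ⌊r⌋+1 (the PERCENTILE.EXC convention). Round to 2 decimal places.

n = 22.
r = (15/100)·(22 + 1) = 3.45.
Rank 3 is 72 and rank 4 is 87.
Interpolate: 72 + 0.45·(87 − 72) = 72 + 0.45·15 = 78.75.

78.75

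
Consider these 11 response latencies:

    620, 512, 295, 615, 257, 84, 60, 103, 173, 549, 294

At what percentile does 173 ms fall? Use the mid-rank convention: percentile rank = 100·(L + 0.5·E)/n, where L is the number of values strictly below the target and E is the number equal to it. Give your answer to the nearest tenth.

31.8

Sorted: 60, 84, 103, 173, 257, 294, 295, 512, 549, 615, 620.
Count below 173: L = 3; count equal: E = 1; n = 11.
Percentile rank = 100·(3 + 0.5·1)/11 = 100·3.5/11 = 31.82.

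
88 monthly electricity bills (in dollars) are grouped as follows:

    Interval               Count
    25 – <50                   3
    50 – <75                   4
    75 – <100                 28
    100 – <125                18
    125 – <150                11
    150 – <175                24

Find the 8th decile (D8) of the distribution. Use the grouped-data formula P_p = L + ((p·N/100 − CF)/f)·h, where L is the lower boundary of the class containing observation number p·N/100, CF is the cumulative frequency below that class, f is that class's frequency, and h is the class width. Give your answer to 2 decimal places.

156.67

N = 88; target position k = 80/100 · 88 = 70.4.
Cumulative frequencies: 3, 7, 35, 53, 64, 88.
Observation 70.4 falls in the class 150 – <175.
L = 150, CF = 64, f = 24, h = 25.
P80 = 150 + ((70.4 − 64)/24)·25 = 150 + 6.66667 = 156.667.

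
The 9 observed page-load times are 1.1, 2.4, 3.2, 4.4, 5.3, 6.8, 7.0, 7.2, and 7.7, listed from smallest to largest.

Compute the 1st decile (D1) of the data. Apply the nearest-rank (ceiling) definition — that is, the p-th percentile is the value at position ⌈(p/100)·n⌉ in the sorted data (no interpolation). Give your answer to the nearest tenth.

1.1

n = 9.
Position = ⌈10/100 · 9⌉ = ⌈0.9⌉ = 1.
The value at rank 1 is 1.1.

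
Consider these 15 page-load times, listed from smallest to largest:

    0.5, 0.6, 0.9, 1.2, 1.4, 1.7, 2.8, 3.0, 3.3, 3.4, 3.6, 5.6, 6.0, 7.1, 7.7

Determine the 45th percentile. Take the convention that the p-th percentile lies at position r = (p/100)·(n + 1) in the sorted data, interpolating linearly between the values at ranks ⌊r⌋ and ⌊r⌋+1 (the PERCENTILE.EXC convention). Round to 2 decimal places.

n = 15.
r = (45/100)·(15 + 1) = 7.2.
Rank 7 is 2.8 and rank 8 is 3.0.
Interpolate: 2.8 + 0.2·(3.0 − 2.8) = 2.8 + 0.2·0.2 = 2.84.

2.84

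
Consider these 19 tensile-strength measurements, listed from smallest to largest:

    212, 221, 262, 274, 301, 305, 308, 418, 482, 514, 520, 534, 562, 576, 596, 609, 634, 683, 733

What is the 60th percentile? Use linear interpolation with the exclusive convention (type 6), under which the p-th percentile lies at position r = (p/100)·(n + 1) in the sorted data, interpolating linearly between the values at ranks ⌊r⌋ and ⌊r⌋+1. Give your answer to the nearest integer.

n = 19.
r = (60/100)·(19 + 1) = 12.
r is an integer, so P60 is the value at rank 12: 534.

534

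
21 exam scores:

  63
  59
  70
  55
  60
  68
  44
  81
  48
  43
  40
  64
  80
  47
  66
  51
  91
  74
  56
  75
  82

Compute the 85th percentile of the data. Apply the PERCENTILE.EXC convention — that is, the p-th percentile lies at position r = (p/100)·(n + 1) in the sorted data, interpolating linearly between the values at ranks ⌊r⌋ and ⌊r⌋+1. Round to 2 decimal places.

80.70

Sorted: 40, 43, 44, 47, 48, 51, 55, 56, 59, 60, 63, 64, 66, 68, 70, 74, 75, 80, 81, 82, 91.
n = 21.
r = (85/100)·(21 + 1) = 18.7.
Rank 18 is 80 and rank 19 is 81.
Interpolate: 80 + 0.7·(81 − 80) = 80 + 0.7·1 = 80.7.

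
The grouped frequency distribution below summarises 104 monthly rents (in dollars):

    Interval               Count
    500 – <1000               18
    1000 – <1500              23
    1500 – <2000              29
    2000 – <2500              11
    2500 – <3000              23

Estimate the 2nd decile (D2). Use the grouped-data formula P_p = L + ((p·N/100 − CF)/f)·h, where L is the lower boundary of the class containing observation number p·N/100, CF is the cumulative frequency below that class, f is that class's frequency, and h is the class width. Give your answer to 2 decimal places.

N = 104; target position k = 20/100 · 104 = 20.8.
Cumulative frequencies: 18, 41, 70, 81, 104.
Observation 20.8 falls in the class 1000 – <1500.
L = 1000, CF = 18, f = 23, h = 500.
P20 = 1000 + ((20.8 − 18)/23)·500 = 1000 + 60.8696 = 1060.87.

1060.87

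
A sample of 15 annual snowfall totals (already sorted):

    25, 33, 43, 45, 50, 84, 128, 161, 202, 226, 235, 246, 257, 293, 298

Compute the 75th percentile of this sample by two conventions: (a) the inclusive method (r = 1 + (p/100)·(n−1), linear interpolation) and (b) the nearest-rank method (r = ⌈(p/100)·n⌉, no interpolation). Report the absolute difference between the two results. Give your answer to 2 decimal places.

n = 15.
(a) r = 11.5; between ranks 11 (235) and 12 (246): 240.5.
(b) the nearest-rank method: rank 12 → 246.
|240.5 − 246| = 5.5.

5.50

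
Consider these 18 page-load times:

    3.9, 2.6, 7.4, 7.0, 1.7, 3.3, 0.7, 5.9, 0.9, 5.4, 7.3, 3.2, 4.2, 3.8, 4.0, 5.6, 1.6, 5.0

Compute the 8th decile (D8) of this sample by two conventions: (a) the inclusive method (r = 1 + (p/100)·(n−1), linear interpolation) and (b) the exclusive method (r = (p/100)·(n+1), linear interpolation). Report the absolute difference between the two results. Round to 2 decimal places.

Sorted: 0.7, 0.9, 1.6, 1.7, 2.6, 3.2, 3.3, 3.8, 3.9, 4.0, 4.2, 5.0, 5.4, 5.6, 5.9, 7.0, 7.3, 7.4.
n = 18.
(a) r = 14.6; between ranks 14 (5.6) and 15 (5.9): 5.78.
(b) r = 15.2; between ranks 15 (5.9) and 16 (7.0): 6.12.
|5.78 − 6.12| = 0.34.

0.34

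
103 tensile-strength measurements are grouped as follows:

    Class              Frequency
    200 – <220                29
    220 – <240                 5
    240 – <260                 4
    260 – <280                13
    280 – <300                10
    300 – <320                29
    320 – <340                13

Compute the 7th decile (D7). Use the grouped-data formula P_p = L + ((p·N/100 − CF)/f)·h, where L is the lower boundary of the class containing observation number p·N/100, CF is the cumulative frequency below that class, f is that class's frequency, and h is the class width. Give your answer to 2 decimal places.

307.66

N = 103; target position k = 70/100 · 103 = 72.1.
Cumulative frequencies: 29, 34, 38, 51, 61, 90, 103.
Observation 72.1 falls in the class 300 – <320.
L = 300, CF = 61, f = 29, h = 20.
P70 = 300 + ((72.1 − 61)/29)·20 = 300 + 7.65517 = 307.655.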